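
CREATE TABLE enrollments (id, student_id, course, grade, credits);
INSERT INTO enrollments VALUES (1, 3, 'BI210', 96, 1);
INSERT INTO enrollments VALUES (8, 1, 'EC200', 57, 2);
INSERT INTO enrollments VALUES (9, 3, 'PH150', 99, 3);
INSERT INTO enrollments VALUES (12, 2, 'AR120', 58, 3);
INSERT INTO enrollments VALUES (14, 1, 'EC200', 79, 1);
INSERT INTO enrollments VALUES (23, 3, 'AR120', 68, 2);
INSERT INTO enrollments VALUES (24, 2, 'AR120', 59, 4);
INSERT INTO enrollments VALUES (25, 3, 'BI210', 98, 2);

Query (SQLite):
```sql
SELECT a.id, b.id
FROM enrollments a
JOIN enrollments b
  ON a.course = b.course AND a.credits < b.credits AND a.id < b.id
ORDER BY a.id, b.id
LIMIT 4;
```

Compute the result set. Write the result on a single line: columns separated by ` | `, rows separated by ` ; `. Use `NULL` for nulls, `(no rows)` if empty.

Pairs (a,b) with same course, a.credits < b.credits, a.id < b.id.
course groups: AR120:{12,23,24} BI210:{1,25} EC200:{8,14} PH150:{9}
Ordered by (a.id, b.id); first 4.

1 | 25 ; 12 | 24 ; 23 | 24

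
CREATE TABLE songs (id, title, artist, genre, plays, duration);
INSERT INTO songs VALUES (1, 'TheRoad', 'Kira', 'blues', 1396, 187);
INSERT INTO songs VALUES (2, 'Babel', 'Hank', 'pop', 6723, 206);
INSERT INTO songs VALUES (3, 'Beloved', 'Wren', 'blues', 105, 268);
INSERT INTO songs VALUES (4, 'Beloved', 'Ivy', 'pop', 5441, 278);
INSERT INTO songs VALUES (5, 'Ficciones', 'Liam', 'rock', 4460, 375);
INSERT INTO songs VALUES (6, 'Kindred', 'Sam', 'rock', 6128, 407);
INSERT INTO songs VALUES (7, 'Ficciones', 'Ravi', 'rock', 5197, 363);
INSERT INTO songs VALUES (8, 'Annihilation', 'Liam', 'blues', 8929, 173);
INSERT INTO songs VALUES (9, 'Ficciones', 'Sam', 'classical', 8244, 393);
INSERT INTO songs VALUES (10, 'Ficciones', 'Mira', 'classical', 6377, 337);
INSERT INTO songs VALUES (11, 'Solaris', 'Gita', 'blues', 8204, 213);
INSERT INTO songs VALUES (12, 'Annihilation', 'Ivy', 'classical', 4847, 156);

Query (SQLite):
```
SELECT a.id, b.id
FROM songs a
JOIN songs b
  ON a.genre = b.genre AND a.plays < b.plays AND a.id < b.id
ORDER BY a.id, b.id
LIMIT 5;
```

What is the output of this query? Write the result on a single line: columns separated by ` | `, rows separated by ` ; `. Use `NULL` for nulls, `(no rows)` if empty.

1 | 8 ; 1 | 11 ; 3 | 8 ; 3 | 11 ; 5 | 6

Pairs (a,b) with same genre, a.plays < b.plays, a.id < b.id.
genre groups: blues:{1,3,8,11} classical:{9,10,12} pop:{2,4} rock:{5,6,7}
Ordered by (a.id, b.id); first 5.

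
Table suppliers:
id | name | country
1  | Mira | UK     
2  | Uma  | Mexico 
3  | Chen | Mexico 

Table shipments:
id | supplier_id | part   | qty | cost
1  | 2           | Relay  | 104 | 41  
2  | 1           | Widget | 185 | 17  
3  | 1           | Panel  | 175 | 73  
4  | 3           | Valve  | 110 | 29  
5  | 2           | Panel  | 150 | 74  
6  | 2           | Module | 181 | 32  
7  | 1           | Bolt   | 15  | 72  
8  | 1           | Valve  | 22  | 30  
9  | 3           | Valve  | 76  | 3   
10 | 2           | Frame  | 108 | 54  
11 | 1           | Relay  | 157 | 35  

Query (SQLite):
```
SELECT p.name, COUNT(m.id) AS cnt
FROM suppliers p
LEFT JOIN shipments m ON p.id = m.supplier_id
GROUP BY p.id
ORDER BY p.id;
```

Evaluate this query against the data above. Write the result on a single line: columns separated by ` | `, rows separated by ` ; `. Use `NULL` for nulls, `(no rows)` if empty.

Mira | 5 ; Uma | 4 ; Chen | 2

LEFT JOIN keeps every suppliers row; unmatched ones get NULL for shipments columns.
Group by suppliers.id and compute COUNT(m.id). COUNT(col) of an all-NULL group is 0.
  1: ids {2, 3, 7, 8, 11} → COUNT(m.id)=5
  2: ids {1, 5, 6, 10} → COUNT(m.id)=4
  3: ids {4, 9} → COUNT(m.id)=2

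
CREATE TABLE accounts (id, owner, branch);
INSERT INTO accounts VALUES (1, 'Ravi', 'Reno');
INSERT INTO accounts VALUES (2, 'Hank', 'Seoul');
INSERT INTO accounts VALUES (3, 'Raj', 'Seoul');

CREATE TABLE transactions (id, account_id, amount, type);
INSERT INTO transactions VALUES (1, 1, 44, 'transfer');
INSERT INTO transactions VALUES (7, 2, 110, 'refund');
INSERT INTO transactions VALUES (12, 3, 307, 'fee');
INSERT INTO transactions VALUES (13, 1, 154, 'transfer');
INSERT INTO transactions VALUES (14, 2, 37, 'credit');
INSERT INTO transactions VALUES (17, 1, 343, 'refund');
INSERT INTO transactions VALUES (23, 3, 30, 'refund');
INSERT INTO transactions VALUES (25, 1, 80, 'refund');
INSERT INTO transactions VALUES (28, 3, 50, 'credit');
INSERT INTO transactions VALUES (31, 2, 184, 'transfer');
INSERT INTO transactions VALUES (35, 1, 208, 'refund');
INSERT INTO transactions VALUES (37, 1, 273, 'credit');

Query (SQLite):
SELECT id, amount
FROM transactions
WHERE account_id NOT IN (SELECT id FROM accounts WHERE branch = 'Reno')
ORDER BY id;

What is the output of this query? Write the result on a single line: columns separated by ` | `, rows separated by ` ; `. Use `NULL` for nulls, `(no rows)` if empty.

7 | 110 ; 12 | 307 ; 14 | 37 ; 23 | 30 ; 28 | 50 ; 31 | 184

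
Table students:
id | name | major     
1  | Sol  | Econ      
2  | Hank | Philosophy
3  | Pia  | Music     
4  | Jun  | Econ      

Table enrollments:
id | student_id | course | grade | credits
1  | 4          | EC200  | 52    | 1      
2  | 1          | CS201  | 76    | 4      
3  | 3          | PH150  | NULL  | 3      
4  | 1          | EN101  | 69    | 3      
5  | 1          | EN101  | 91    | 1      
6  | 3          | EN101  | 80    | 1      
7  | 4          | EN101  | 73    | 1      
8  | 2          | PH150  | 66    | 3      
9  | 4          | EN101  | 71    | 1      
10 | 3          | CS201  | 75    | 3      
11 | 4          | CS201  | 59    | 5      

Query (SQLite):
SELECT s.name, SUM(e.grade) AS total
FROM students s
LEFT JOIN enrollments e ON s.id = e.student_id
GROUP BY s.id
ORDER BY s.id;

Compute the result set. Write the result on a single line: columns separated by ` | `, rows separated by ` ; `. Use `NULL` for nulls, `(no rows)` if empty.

Sol | 236 ; Hank | 66 ; Pia | 155 ; Jun | 255

LEFT JOIN keeps every students row; unmatched ones get NULL for enrollments columns.
Group by students.id and compute SUM(e.grade). SUM over an all-NULL group is NULL.
  1: ids {2, 4, 5} → SUM(e.grade)=236
  2: ids {8} → SUM(e.grade)=66
  3: ids {3, 6, 10} → SUM(e.grade)=155
  4: ids {1, 7, 9, 11} → SUM(e.grade)=255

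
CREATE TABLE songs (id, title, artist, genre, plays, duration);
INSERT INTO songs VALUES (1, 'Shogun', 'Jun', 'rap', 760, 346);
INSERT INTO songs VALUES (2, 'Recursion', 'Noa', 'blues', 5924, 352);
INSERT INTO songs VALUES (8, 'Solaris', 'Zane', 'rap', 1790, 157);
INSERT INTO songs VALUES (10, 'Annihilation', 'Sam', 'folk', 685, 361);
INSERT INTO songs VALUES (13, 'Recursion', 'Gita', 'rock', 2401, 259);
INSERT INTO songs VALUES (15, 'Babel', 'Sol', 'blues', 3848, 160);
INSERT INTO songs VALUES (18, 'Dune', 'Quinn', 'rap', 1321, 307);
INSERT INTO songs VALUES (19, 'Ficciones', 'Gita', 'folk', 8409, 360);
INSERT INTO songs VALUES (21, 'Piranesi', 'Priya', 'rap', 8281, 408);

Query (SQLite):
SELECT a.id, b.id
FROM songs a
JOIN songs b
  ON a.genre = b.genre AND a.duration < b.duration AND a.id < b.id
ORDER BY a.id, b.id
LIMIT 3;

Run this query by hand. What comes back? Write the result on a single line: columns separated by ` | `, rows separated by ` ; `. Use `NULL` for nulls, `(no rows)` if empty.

1 | 21 ; 8 | 18 ; 8 | 21

Pairs (a,b) with same genre, a.duration < b.duration, a.id < b.id.
genre groups: blues:{2,15} folk:{10,19} rap:{1,8,18,21} rock:{13}
Ordered by (a.id, b.id); first 3.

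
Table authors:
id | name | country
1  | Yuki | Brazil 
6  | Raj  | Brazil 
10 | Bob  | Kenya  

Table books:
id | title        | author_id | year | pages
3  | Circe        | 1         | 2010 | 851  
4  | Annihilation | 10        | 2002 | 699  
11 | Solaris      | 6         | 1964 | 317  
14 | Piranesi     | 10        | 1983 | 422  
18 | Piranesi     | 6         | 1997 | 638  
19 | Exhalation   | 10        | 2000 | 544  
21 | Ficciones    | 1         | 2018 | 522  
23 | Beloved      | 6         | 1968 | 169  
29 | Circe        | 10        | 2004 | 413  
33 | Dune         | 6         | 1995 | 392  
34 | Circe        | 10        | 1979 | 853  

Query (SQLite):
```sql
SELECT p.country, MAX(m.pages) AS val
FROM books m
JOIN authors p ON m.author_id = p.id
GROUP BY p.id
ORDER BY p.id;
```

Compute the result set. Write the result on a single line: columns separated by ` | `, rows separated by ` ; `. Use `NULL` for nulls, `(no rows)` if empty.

Brazil | 851 ; Brazil | 638 ; Kenya | 853

Join each books row to its authors via author_id.
Group joined rows by authors.id; compute MAX(m.pages) per group.
  1: ids {3, 21} → MAX(m.pages)=851
  6: ids {11, 18, 23, 33} → MAX(m.pages)=638
  10: ids {4, 14, 19, 29, 34} → MAX(m.pages)=853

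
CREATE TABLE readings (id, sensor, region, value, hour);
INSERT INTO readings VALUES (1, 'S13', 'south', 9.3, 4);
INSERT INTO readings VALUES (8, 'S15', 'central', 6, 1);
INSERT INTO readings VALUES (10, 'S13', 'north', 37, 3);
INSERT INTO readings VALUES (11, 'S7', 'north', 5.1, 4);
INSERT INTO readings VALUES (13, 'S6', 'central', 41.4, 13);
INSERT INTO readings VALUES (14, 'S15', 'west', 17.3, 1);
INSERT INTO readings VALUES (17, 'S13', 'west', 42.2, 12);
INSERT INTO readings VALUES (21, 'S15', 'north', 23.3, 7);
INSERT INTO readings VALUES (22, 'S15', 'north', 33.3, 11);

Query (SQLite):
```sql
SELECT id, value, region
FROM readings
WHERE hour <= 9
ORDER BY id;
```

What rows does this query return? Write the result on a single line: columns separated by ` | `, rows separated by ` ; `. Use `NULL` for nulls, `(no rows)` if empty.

1 | 9.3 | south ; 8 | 6 | central ; 10 | 37 | north ; 11 | 5.1 | north ; 14 | 17.3 | west ; 21 | 23.3 | north

hour <= 9: ids {1, 8, 10, 11, 14, 21}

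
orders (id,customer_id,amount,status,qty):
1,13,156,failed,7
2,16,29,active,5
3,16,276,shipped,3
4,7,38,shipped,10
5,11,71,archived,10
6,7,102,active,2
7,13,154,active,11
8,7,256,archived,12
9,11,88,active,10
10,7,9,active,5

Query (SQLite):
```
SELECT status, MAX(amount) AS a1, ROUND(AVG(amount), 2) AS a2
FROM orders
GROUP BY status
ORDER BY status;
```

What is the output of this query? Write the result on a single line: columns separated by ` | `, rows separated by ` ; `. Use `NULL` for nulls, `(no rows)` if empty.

Group orders by status.
Per group compute: MAX(amount), ROUND(AVG(amount), 2).
  active: ids {2, 6, 7, 9, 10} → MAX(amount)=154, ROUND(AVG(amount), 2)=76.4
  archived: ids {5, 8} → MAX(amount)=256, ROUND(AVG(amount), 2)=163.5
  failed: ids {1} → MAX(amount)=156, ROUND(AVG(amount), 2)=156
  shipped: ids {3, 4} → MAX(amount)=276, ROUND(AVG(amount), 2)=157

active | 154 | 76.4 ; archived | 256 | 163.5 ; failed | 156 | 156 ; shipped | 276 | 157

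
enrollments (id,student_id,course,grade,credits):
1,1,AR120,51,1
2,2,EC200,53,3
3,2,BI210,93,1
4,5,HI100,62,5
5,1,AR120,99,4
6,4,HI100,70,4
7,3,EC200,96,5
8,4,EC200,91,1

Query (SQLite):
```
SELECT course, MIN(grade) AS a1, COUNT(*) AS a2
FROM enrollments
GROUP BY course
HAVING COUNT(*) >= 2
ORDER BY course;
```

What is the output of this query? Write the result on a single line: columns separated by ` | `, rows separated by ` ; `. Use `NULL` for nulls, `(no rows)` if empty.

Group enrollments by course.
Per group compute: MIN(grade), COUNT(*).
HAVING: drop groups with fewer than 2 rows.
  AR120: ids {1, 5} → MIN(grade)=51, COUNT(*)=2
  BI210: ids {3} → MIN(grade)=93, COUNT(*)=1
  EC200: ids {2, 7, 8} → MIN(grade)=53, COUNT(*)=3
  HI100: ids {4, 6} → MIN(grade)=62, COUNT(*)=2

AR120 | 51 | 2 ; EC200 | 53 | 3 ; HI100 | 62 | 2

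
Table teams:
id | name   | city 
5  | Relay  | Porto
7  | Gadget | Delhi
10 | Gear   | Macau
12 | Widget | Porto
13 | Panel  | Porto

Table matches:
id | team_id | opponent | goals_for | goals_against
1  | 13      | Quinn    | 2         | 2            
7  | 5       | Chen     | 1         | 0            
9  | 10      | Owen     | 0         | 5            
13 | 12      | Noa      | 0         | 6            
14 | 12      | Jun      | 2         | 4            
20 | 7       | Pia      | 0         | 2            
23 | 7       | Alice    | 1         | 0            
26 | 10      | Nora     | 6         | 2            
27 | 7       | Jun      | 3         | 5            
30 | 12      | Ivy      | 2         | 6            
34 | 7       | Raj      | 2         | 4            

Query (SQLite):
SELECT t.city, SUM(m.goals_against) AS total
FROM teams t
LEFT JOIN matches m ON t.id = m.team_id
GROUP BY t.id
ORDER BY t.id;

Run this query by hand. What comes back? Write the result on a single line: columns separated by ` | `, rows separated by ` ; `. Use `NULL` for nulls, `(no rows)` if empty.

Porto | 0 ; Delhi | 11 ; Macau | 7 ; Porto | 16 ; Porto | 2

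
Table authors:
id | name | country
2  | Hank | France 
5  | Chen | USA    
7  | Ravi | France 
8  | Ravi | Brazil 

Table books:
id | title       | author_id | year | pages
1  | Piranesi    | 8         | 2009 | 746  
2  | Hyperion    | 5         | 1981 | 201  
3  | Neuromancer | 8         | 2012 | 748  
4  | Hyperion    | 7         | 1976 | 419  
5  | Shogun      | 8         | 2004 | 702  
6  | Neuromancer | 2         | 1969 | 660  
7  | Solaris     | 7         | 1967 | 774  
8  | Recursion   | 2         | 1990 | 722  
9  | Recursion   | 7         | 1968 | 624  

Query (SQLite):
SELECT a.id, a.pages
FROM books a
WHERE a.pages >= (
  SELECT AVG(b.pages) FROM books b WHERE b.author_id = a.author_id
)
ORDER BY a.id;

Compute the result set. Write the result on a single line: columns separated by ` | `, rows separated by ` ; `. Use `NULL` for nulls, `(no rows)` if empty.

1 | 746 ; 2 | 201 ; 3 | 748 ; 7 | 774 ; 8 | 722 ; 9 | 624

For each books row a, compute AVG(pages) over rows sharing a.author_id.
Keep row a if a.pages >= that per-group AVG.
  author_id=2: AVG(pages) = 691.0
  author_id=5: AVG(pages) = 201.0
  author_id=7: AVG(pages) = 605.666667
  author_id=8: AVG(pages) = 732.0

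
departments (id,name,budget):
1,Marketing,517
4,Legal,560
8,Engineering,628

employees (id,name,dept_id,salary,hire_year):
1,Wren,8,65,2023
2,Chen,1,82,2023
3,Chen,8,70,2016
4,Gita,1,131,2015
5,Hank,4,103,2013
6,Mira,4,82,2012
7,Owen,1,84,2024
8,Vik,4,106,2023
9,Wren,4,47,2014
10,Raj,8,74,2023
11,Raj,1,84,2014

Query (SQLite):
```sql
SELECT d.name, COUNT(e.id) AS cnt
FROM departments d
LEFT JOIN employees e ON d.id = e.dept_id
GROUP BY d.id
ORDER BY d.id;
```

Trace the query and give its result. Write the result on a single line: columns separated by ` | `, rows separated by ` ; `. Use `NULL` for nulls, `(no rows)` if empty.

Marketing | 4 ; Legal | 4 ; Engineering | 3

LEFT JOIN keeps every departments row; unmatched ones get NULL for employees columns.
Group by departments.id and compute COUNT(e.id). COUNT(col) of an all-NULL group is 0.
  1: ids {2, 4, 7, 11} → COUNT(e.id)=4
  4: ids {5, 6, 8, 9} → COUNT(e.id)=4
  8: ids {1, 3, 10} → COUNT(e.id)=3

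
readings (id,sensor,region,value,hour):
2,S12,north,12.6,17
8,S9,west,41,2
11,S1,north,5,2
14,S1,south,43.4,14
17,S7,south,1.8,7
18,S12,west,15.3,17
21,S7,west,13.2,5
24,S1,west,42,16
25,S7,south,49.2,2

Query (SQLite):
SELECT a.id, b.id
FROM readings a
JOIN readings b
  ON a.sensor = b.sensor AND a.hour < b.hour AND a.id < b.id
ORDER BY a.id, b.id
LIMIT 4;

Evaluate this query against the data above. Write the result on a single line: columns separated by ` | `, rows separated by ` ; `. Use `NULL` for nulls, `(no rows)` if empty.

Pairs (a,b) with same sensor, a.hour < b.hour, a.id < b.id.
sensor groups: S1:{11,14,24} S12:{2,18} S7:{17,21,25} S9:{8}
Ordered by (a.id, b.id); first 4.

11 | 14 ; 11 | 24 ; 14 | 24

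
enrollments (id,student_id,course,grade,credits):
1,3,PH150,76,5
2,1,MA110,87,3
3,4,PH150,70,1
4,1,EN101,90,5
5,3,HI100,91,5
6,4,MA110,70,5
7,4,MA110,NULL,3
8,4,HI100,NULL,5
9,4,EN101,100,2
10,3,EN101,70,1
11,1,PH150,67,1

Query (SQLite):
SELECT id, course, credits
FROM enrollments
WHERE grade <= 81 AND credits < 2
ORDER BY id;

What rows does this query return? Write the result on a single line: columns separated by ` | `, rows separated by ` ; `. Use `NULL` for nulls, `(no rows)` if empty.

grade <= 81: ids {1, 3, 6, 10, 11}
credits < 2: ids {3, 10, 11}
Combine with AND.

3 | PH150 | 1 ; 10 | EN101 | 1 ; 11 | PH150 | 1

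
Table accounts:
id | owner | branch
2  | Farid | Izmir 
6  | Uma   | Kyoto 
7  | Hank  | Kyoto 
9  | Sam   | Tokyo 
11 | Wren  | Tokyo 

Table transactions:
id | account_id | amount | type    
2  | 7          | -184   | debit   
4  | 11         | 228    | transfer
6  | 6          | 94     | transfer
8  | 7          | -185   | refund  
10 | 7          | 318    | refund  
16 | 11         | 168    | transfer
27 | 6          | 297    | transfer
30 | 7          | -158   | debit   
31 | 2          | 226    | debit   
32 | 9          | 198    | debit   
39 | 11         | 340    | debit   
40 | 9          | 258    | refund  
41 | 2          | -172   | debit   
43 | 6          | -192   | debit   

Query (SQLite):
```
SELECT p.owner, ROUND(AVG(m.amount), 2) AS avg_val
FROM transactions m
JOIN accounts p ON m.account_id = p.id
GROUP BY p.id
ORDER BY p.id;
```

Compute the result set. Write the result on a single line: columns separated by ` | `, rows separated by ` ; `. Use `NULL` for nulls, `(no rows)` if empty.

Join each transactions row to its accounts via account_id.
Group joined rows by accounts.id; compute ROUND(AVG(m.amount), 2) per group.
  2: ids {31, 41} → ROUND(AVG(m.amount), 2)=27
  6: ids {6, 27, 43} → ROUND(AVG(m.amount), 2)=66.33
  7: ids {2, 8, 10, 30} → ROUND(AVG(m.amount), 2)=-52.25
  9: ids {32, 40} → ROUND(AVG(m.amount), 2)=228
  11: ids {4, 16, 39} → ROUND(AVG(m.amount), 2)=245.33

Farid | 27 ; Uma | 66.33 ; Hank | -52.25 ; Sam | 228 ; Wren | 245.33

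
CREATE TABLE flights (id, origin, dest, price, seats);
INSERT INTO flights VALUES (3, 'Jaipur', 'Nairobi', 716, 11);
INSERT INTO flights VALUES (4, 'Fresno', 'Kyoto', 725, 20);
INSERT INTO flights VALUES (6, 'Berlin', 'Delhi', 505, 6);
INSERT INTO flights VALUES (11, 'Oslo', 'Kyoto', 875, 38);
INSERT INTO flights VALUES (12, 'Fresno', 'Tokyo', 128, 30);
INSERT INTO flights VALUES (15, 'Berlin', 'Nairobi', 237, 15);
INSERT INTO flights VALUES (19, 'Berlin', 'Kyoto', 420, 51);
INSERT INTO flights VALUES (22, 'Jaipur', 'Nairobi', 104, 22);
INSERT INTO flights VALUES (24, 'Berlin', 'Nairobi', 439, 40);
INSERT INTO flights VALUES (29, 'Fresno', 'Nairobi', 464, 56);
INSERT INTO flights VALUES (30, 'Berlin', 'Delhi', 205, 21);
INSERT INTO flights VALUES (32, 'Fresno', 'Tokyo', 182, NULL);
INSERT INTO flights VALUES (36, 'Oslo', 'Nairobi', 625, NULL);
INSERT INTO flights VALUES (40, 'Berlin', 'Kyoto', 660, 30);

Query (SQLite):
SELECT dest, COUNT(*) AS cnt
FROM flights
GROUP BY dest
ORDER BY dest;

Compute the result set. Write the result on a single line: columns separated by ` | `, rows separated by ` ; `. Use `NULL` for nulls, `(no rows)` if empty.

Delhi | 2 ; Kyoto | 4 ; Nairobi | 6 ; Tokyo | 2

Partition flights by dest; compute COUNT(*) within each group.
  Delhi: ids {6, 30} → COUNT(*)=2
  Kyoto: ids {4, 11, 19, 40} → COUNT(*)=4
  Nairobi: ids {3, 15, 22, 24, 29, 36} → COUNT(*)=6
  Tokyo: ids {12, 32} → COUNT(*)=2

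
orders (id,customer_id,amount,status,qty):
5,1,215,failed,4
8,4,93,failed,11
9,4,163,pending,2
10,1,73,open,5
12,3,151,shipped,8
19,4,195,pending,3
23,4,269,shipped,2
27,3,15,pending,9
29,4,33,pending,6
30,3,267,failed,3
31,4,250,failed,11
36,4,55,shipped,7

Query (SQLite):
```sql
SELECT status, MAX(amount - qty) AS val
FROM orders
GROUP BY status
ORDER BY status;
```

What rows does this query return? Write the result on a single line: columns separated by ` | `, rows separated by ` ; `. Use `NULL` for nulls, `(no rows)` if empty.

failed | 264 ; open | 68 ; pending | 192 ; shipped | 267

For each row compute amount - qty.
Group by status; take MAX of the expression per group.
  failed: ids {5, 8, 30, 31} → MAX(amount - qty)=264
  open: ids {10} → MAX(amount - qty)=68
  pending: ids {9, 19, 27, 29} → MAX(amount - qty)=192
  shipped: ids {12, 23, 36} → MAX(amount - qty)=267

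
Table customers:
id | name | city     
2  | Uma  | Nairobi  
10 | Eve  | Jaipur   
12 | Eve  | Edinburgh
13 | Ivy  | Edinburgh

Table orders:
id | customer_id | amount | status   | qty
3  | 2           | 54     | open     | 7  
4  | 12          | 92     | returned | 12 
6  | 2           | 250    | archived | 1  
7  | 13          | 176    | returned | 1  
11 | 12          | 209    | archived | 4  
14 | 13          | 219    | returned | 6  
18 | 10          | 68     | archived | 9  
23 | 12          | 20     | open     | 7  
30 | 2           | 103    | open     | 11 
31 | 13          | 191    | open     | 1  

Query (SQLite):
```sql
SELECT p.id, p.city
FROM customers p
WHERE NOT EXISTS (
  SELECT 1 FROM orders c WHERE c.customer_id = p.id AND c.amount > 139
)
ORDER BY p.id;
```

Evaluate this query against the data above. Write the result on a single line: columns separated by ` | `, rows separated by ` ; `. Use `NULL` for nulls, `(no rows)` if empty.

For each customers row, check whether any orders with matching customer_id has amount > 139.
Keep rows where that is false.

10 | Jaipur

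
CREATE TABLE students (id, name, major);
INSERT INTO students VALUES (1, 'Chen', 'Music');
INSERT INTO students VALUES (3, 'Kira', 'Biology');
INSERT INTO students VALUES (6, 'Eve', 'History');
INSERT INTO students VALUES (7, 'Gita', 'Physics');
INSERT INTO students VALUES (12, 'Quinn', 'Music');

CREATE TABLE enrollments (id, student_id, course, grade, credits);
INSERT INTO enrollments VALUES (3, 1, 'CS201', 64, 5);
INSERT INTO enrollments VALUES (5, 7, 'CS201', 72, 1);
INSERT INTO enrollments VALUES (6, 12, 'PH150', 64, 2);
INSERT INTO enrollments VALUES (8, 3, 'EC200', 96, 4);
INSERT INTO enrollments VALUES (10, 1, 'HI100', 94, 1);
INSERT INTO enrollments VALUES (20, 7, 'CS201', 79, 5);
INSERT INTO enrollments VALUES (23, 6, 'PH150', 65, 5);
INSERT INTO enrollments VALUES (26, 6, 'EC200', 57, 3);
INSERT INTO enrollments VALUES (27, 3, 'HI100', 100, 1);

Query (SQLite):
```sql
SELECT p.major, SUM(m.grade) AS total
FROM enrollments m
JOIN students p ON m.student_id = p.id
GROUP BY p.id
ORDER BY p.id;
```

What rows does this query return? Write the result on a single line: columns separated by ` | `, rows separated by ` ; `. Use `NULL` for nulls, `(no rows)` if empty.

Music | 158 ; Biology | 196 ; History | 122 ; Physics | 151 ; Music | 64

Join each enrollments row to its students via student_id.
Group joined rows by students.id; compute SUM(m.grade) per group.
  1: ids {3, 10} → SUM(m.grade)=158
  3: ids {8, 27} → SUM(m.grade)=196
  6: ids {23, 26} → SUM(m.grade)=122
  7: ids {5, 20} → SUM(m.grade)=151
  12: ids {6} → SUM(m.grade)=64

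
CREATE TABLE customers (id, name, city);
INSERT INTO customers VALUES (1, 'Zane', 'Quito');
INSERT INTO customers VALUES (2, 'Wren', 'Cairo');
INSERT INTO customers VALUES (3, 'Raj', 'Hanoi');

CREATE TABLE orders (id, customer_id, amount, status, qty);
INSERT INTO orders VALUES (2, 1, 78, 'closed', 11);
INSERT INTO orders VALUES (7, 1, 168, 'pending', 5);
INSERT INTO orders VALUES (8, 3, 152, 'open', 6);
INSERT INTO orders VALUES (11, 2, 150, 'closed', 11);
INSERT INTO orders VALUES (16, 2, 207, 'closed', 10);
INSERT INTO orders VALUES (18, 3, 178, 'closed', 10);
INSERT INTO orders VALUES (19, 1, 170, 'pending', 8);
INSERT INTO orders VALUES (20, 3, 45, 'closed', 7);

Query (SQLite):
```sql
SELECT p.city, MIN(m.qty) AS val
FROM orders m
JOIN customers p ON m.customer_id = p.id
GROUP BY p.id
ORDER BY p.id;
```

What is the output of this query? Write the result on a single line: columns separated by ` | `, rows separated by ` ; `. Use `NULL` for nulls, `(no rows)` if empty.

Join each orders row to its customers via customer_id.
Group joined rows by customers.id; compute MIN(m.qty) per group.
  1: ids {2, 7, 19} → MIN(m.qty)=5
  2: ids {11, 16} → MIN(m.qty)=10
  3: ids {8, 18, 20} → MIN(m.qty)=6

Quito | 5 ; Cairo | 10 ; Hanoi | 6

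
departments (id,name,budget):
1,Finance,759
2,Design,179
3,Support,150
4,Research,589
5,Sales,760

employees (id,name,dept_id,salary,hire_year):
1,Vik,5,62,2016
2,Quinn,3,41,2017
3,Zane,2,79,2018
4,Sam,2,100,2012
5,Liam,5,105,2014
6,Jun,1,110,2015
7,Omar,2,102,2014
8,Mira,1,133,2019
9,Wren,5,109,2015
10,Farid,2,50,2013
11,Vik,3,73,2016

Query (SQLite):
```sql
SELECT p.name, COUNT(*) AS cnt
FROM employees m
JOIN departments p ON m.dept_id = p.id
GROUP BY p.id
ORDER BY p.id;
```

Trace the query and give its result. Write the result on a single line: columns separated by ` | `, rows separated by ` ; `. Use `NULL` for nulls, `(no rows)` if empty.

Join each employees row to its departments via dept_id.
Group joined rows by departments.id; compute COUNT(*) per group.
  1: ids {6, 8} → COUNT(*)=2
  2: ids {3, 4, 7, 10} → COUNT(*)=4
  3: ids {2, 11} → COUNT(*)=2
  5: ids {1, 5, 9} → COUNT(*)=3

Finance | 2 ; Design | 4 ; Support | 2 ; Sales | 3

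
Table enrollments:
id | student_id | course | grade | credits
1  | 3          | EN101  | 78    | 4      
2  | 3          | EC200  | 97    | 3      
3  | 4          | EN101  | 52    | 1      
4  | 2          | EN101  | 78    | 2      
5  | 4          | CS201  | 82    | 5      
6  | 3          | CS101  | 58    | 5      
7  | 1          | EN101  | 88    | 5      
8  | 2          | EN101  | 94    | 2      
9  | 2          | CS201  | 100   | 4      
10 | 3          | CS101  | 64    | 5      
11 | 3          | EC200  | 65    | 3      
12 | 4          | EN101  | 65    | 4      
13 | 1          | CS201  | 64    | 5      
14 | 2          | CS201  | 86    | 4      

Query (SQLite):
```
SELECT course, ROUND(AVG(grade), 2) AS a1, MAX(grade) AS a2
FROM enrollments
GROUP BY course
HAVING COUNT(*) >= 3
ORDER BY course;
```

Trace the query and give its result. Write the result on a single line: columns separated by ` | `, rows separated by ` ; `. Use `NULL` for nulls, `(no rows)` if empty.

Group enrollments by course.
Per group compute: ROUND(AVG(grade), 2), MAX(grade).
HAVING: drop groups with fewer than 3 rows.
  CS101: ids {6, 10} → ROUND(AVG(grade), 2)=61, MAX(grade)=64
  CS201: ids {5, 9, 13, 14} → ROUND(AVG(grade), 2)=83, MAX(grade)=100
  EC200: ids {2, 11} → ROUND(AVG(grade), 2)=81, MAX(grade)=97
  EN101: ids {1, 3, 4, 7, 8, 12} → ROUND(AVG(grade), 2)=75.83, MAX(grade)=94

CS201 | 83 | 100 ; EN101 | 75.83 | 94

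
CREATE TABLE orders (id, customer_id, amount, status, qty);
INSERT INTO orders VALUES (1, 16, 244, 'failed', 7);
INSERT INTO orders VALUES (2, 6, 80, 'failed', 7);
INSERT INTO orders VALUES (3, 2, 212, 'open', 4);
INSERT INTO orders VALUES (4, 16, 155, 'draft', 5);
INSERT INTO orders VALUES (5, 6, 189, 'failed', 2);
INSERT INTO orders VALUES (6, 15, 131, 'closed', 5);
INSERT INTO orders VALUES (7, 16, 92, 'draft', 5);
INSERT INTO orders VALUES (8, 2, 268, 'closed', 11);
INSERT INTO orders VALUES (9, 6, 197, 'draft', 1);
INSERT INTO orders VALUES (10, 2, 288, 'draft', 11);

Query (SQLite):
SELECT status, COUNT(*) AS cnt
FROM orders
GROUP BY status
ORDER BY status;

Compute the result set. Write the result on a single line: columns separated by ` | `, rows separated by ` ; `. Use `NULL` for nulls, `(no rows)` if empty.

closed | 2 ; draft | 4 ; failed | 3 ; open | 1

Partition orders by status; compute COUNT(*) within each group.
  closed: ids {6, 8} → COUNT(*)=2
  draft: ids {4, 7, 9, 10} → COUNT(*)=4
  failed: ids {1, 2, 5} → COUNT(*)=3
  open: ids {3} → COUNT(*)=1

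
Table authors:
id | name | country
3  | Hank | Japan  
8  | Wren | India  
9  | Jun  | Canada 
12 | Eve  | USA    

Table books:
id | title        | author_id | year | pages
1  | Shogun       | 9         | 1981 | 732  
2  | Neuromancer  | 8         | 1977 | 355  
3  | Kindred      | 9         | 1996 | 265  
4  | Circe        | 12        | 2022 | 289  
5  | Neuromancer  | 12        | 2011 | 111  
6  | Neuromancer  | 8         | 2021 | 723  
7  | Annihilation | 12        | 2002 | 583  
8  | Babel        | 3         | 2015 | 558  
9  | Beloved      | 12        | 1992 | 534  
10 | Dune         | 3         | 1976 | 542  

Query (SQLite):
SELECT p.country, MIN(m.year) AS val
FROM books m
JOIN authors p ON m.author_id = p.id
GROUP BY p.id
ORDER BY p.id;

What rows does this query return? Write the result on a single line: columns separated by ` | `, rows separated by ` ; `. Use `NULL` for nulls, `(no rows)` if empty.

Join each books row to its authors via author_id.
Group joined rows by authors.id; compute MIN(m.year) per group.
  3: ids {8, 10} → MIN(m.year)=1976
  8: ids {2, 6} → MIN(m.year)=1977
  9: ids {1, 3} → MIN(m.year)=1981
  12: ids {4, 5, 7, 9} → MIN(m.year)=1992

Japan | 1976 ; India | 1977 ; Canada | 1981 ; USA | 1992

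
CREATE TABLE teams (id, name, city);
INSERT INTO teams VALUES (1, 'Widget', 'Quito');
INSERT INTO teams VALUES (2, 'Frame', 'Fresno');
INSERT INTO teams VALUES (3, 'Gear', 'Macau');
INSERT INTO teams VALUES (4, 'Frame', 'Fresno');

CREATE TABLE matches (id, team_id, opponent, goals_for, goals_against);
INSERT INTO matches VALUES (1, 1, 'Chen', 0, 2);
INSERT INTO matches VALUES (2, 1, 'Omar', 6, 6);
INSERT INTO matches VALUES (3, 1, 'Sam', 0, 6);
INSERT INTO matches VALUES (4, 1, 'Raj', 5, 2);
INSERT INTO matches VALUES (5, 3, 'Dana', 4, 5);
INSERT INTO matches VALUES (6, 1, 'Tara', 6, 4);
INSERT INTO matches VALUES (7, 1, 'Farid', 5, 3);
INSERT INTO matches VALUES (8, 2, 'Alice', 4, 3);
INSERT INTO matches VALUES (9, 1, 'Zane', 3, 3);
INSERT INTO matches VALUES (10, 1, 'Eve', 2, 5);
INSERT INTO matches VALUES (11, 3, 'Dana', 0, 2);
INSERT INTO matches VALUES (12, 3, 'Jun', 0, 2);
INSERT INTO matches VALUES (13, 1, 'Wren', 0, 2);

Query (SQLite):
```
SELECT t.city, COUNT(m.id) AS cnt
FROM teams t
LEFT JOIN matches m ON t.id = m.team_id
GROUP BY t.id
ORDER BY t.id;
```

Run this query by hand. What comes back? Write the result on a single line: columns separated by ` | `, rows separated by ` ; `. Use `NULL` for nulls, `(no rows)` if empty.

LEFT JOIN keeps every teams row; unmatched ones get NULL for matches columns.
Group by teams.id and compute COUNT(m.id). COUNT(col) of an all-NULL group is 0.
  1: ids {1, 2, 3, 4, 6, 7, 9, 10, 13} → COUNT(m.id)=9
  2: ids {8} → COUNT(m.id)=1
  3: ids {5, 11, 12} → COUNT(m.id)=3
  4: ids {—} → COUNT(m.id)=0

Quito | 9 ; Fresno | 1 ; Macau | 3 ; Fresno | 0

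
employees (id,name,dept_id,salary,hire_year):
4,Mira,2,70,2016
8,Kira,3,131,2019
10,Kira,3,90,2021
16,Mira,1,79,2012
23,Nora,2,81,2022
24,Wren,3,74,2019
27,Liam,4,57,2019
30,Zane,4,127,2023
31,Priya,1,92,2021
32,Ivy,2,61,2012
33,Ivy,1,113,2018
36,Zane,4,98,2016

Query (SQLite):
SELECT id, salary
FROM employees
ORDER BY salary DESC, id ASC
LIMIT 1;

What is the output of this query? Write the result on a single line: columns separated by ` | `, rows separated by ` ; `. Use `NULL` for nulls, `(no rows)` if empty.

Sort by salary desc, tiebreak id asc: (131, id=8), (127, id=30), (113, id=33), (98, id=36) …. Take first 1.

8 | 131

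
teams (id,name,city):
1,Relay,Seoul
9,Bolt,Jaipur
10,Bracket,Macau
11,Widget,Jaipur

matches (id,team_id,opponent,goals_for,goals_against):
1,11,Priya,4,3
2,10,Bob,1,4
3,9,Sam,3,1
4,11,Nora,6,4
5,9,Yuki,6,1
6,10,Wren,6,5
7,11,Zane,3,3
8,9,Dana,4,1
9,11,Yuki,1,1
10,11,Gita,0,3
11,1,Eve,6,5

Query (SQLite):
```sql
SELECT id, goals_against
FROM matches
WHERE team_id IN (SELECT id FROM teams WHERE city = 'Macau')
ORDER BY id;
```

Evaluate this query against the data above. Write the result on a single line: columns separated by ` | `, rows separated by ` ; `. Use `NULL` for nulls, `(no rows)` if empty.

2 | 4 ; 6 | 5

Inner query: teams.id where city = 'Macau'.
Outer: keep matches rows whose team_id is in that set.
Inner query → {10}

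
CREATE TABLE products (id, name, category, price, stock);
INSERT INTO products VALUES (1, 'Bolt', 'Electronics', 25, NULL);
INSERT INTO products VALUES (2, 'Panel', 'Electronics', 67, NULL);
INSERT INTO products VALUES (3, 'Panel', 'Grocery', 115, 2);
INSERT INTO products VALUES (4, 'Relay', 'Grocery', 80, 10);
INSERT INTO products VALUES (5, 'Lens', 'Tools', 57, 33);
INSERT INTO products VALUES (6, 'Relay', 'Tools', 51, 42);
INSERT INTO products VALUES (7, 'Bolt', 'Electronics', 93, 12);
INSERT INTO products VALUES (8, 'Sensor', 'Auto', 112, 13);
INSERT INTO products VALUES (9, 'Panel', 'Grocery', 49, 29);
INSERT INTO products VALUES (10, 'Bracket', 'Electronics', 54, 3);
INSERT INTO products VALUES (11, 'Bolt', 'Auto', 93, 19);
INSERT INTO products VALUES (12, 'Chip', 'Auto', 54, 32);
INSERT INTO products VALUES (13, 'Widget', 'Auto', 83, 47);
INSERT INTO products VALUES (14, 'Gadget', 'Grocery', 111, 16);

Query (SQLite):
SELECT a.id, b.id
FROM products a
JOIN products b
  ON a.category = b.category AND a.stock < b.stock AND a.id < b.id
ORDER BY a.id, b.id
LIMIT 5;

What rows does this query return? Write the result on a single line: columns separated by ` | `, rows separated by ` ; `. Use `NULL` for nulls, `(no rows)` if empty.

3 | 4 ; 3 | 9 ; 3 | 14 ; 4 | 9 ; 4 | 14

Pairs (a,b) with same category, a.stock < b.stock, a.id < b.id.
category groups: Auto:{8,11,12,13} Electronics:{1,2,7,10} Grocery:{3,4,9,14} Tools:{5,6}
Ordered by (a.id, b.id); first 5.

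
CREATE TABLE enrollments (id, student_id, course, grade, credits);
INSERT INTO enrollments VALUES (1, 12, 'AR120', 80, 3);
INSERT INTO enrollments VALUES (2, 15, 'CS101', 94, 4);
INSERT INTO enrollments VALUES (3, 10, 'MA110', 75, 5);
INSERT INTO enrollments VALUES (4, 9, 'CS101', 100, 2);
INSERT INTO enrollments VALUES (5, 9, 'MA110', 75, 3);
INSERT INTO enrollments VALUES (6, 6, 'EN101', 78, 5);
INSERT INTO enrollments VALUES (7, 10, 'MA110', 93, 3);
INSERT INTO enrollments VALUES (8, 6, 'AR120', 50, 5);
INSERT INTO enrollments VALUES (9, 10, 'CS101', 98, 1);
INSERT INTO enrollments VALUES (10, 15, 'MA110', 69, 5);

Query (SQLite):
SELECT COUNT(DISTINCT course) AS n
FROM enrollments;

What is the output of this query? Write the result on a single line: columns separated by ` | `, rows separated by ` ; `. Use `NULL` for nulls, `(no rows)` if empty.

Count distinct non-NULL course values.

4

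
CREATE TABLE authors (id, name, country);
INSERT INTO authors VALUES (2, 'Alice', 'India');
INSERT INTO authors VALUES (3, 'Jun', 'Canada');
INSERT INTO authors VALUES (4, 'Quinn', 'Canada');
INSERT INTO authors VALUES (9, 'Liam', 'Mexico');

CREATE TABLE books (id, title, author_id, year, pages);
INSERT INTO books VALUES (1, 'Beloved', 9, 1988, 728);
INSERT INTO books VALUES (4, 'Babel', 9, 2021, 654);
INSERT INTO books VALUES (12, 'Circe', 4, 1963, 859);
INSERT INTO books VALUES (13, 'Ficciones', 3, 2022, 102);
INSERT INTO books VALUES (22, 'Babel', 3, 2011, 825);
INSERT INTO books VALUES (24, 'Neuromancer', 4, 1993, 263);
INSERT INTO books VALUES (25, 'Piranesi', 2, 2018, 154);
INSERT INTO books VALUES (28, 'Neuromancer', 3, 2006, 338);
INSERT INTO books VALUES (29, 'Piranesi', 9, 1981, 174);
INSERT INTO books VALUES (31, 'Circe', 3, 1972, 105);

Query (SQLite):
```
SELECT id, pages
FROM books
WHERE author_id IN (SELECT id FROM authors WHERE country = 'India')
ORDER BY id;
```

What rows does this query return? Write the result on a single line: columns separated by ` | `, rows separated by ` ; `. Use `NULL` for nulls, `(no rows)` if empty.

Inner query: authors.id where country = 'India'.
Outer: keep books rows whose author_id is in that set.
Inner query → {2}

25 | 154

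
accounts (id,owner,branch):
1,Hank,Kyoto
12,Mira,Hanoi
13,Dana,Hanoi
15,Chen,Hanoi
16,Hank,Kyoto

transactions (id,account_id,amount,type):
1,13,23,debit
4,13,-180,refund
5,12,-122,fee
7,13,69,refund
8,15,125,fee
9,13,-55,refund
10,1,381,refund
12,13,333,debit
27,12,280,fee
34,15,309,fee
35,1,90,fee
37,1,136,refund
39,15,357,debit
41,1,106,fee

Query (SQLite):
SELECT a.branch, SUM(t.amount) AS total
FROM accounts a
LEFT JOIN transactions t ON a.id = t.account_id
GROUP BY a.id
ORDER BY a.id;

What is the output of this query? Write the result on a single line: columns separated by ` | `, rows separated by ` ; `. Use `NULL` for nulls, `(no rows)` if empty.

LEFT JOIN keeps every accounts row; unmatched ones get NULL for transactions columns.
Group by accounts.id and compute SUM(t.amount). SUM over an all-NULL group is NULL.
  1: ids {10, 35, 37, 41} → SUM(t.amount)=713
  12: ids {5, 27} → SUM(t.amount)=158
  13: ids {1, 4, 7, 9, 12} → SUM(t.amount)=190
  15: ids {8, 34, 39} → SUM(t.amount)=791
  16: ids {—} → SUM(t.amount)=NULL

Kyoto | 713 ; Hanoi | 158 ; Hanoi | 190 ; Hanoi | 791 ; Kyoto | NULL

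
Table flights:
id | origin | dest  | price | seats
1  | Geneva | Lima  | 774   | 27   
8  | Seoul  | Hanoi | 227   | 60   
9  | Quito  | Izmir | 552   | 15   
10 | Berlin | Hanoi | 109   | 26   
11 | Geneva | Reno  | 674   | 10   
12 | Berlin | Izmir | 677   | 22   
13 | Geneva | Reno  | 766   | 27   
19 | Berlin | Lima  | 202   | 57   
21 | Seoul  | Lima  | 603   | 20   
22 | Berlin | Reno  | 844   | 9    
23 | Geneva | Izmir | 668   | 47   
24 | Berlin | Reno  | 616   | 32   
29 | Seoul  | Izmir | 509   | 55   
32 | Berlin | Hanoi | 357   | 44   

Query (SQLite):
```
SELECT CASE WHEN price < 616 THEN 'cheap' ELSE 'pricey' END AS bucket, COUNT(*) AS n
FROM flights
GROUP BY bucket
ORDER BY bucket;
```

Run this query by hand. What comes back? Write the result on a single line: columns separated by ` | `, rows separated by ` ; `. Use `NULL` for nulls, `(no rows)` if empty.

cheap | 7 ; pricey | 7

Bucket rows by price < 616 → 'cheap' else 'pricey'; count each bucket.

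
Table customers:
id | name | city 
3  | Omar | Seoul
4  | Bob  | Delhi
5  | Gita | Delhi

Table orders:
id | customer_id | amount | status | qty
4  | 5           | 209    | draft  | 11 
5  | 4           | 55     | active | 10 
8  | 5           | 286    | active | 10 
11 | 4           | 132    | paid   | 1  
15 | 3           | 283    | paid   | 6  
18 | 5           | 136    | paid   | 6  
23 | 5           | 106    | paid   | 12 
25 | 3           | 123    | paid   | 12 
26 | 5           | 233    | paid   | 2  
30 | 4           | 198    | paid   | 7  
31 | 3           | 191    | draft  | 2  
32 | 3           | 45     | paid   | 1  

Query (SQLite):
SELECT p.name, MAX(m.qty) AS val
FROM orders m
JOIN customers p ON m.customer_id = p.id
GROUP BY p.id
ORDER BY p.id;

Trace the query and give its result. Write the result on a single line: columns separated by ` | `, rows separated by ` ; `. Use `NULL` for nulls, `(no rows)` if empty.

Join each orders row to its customers via customer_id.
Group joined rows by customers.id; compute MAX(m.qty) per group.
  3: ids {15, 25, 31, 32} → MAX(m.qty)=12
  4: ids {5, 11, 30} → MAX(m.qty)=10
  5: ids {4, 8, 18, 23, 26} → MAX(m.qty)=12

Omar | 12 ; Bob | 10 ; Gita | 12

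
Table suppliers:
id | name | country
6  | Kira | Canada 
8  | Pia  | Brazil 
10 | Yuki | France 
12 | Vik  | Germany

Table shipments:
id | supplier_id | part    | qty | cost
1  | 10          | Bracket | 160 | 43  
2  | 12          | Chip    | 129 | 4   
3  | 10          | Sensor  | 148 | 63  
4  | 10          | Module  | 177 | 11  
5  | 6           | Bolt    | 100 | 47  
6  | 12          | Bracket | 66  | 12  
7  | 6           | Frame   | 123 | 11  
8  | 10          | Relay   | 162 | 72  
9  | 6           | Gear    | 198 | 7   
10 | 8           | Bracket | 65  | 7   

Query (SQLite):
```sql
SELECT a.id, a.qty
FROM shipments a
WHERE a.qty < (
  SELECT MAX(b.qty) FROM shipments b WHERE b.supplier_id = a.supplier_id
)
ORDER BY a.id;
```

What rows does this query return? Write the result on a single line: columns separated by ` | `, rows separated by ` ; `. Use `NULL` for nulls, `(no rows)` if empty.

For each shipments row a, compute MAX(qty) over rows sharing a.supplier_id.
Keep row a if a.qty < that per-group MAX.
  supplier_id=6: MAX(qty) = 198
  supplier_id=8: MAX(qty) = 65
  supplier_id=10: MAX(qty) = 177
  supplier_id=12: MAX(qty) = 129

1 | 160 ; 3 | 148 ; 5 | 100 ; 6 | 66 ; 7 | 123 ; 8 | 162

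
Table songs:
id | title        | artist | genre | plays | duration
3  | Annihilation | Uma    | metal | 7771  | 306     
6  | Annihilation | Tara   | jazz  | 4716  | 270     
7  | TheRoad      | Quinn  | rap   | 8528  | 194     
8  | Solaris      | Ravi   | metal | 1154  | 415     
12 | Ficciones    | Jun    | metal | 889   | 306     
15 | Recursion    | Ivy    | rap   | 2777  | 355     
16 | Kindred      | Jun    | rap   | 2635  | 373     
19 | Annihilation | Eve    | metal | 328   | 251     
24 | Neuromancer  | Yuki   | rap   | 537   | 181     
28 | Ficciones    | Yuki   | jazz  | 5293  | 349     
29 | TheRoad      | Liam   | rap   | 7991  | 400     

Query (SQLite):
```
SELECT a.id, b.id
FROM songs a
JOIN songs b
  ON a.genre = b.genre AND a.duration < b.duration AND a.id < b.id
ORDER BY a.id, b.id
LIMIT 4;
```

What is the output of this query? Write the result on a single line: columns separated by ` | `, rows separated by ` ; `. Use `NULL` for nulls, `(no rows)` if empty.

3 | 8 ; 6 | 28 ; 7 | 15 ; 7 | 16

Pairs (a,b) with same genre, a.duration < b.duration, a.id < b.id.
genre groups: jazz:{6,28} metal:{3,8,12,19} rap:{7,15,16,24,29}
Ordered by (a.id, b.id); first 4.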